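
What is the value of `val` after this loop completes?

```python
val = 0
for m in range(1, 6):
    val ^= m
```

XOR of 1 to 5
`val` takes the values: 0 → 1 → 3 → 0 → 4 → 1

Answer: 1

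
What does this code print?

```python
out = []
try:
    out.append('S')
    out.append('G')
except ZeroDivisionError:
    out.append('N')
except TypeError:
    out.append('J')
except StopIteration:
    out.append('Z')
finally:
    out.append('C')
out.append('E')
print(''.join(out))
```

Execution trace: 'S' (try body) → 'G' (try body, no exception) → 'C' (finally) → 'E' (after the try/except). Output: SGCE

Answer: SGCE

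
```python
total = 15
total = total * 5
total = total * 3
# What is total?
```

Trace:
`total = 15` → total = 15
`total = total * 5` → total = 75
`total = total * 3` → total = 225
So total = 225

Answer: 225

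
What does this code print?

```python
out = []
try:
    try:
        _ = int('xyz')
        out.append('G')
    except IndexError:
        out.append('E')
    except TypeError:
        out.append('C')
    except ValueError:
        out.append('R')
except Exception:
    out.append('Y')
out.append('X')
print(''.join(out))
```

Execution trace: 'R' (inner except ValueError) → 'X' (after the try/except). Output: RX

Answer: RX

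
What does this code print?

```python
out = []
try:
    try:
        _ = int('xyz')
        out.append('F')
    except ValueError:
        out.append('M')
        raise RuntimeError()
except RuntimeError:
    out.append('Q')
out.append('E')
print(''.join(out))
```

Execution trace: 'M' (inner except ValueError) → 'Q' (outer except RuntimeError) → 'E' (after the try/except). Output: MQE

Answer: MQE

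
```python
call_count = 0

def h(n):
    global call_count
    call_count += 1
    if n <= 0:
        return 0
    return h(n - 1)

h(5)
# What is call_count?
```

Linear recursion stepping by 1: 6 calls from n=5 down to ≤0.

Answer: 6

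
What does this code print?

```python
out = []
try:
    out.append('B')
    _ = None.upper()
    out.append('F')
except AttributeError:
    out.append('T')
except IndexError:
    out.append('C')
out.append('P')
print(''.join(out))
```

Execution trace: 'B' (try body) → 'T' (except AttributeError) → 'P' (after the try/except). Output: BTP

Answer: BTP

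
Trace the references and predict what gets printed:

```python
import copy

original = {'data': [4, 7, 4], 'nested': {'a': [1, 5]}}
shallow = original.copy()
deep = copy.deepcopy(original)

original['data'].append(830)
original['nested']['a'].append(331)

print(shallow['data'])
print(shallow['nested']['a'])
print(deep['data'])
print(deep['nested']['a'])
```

Key concept: comparing shallow vs deep copy.
Step by step:
`original = {'data': [4, 7, 4], 'nested': {'a': [1, 5]}}` → original = {'data': [4, 7, 4], 'nested': {'a': [1, 5]}}
`shallow = original.copy()` → shallow = {'data': [4, 7, 4], 'nested': {'a': [1, 5]}}
`deep = copy.deepcopy(original)` → deep = {'data': [4, 7, 4], 'nested': {'a': [1, 5]}}
`original['data'].append(830)` → original = {'data': [4, 7, 4, 830], 'nested': {'a': [1, 5]}}; shallow = {'data': [4, 7, 4, 830], 'nested': {'a': [1, 5]}}
`original['nested']['a'].append(331)` → original = {'data': [4, 7, 4, 830], 'nested': {'a': [1, 5, 331]}}; shallow = {'data': [4, 7, 4, 830], 'nested': {'a': [1, 5, 331]}}
`print(shallow['data'])` → prints [4, 7, 4, 830]
`print(shallow['nested']['a'])` → prints [1, 5, 331]
`print(deep['data'])` → prints [4, 7, 4]
`print(deep['nested']['a'])` → prints [1, 5]

Answer:
[4, 7, 4, 830]
[1, 5, 331]
[4, 7, 4]
[1, 5]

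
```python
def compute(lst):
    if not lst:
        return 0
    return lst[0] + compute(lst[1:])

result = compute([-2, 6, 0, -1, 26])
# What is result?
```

(-2) + 6 + 0 + (-1) + 26 + 0 = 29

Answer: 29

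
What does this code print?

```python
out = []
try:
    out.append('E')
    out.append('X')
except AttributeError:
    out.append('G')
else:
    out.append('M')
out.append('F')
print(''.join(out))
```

Execution trace: 'E' (try body) → 'X' (try body, no exception) → 'M' (else) → 'F' (after the try/except). Output: EXMF

Answer: EXMF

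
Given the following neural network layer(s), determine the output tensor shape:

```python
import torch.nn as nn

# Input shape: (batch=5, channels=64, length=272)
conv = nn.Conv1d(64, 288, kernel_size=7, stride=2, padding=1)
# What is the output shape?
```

Input: (5, 64, 272) -> Output: (5, 288, 134)

Answer: (5, 288, 134)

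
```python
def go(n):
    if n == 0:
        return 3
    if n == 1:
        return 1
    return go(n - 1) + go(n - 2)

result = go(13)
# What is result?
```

Build up from base cases: go(0)=3, go(1)=1, go(2)=4, go(3)=5, go(4)=9, go(5)=14, go(6)=23, ..., go(13)=665

Answer: 665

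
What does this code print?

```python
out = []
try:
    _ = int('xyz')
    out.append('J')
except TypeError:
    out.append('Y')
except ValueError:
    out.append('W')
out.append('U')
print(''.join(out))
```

Execution trace: 'W' (except ValueError) → 'U' (after the try/except). Output: WU

Answer: WU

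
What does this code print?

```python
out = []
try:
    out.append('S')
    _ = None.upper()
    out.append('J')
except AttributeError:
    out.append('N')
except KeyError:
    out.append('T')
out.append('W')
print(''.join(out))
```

Execution trace: 'S' (try body) → 'N' (except AttributeError) → 'W' (after the try/except). Output: SNW

Answer: SNW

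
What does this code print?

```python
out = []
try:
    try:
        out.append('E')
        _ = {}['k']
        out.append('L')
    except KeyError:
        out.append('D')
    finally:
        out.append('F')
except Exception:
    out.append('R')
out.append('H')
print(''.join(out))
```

Execution trace: 'E' (inner try body) → 'D' (inner except KeyError) → 'F' (inner finally) → 'H' (after the try/except). Output: EDFH

Answer: EDFH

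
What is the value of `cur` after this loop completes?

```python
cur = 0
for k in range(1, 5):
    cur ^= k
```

XOR of 1 to 4
`cur` takes the values: 0 → 1 → 3 → 0 → 4

Answer: 4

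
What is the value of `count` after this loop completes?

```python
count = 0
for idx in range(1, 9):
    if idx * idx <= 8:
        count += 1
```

Count numbers where idx² ≤ 8
`count` takes the values: 0 → 1 → 2

Answer: 2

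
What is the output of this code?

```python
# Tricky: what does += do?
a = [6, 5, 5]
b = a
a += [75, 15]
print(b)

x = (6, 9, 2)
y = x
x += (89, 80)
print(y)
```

Key concept: += behavior differs for mutable vs immutable.
Step by step:
`a = [6, 5, 5]` → a = [6, 5, 5]
`b = a` → b = [6, 5, 5] (same object as a)
`a += [75, 15]` → a = [6, 5, 5, 75, 15] (same object as b); b = [6, 5, 5, 75, 15] (same object as a)
`print(b)` → prints [6, 5, 5, 75, 15]
`x = (6, 9, 2)` → x = (6, 9, 2)
`y = x` → y = (6, 9, 2)
`x += (89, 80)` → x = (6, 9, 2, 89, 80)
`print(y)` → prints (6, 9, 2)

Answer:
[6, 5, 5, 75, 15]
(6, 9, 2)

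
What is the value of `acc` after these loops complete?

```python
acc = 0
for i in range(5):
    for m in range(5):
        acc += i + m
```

Sum of all i+m for i,m in 5x5
`acc` takes the values: 0 → 1 → 3 → 6 → 10 → 11 → 13 → 16 → 20 → 25 → 27 → 30 → 34 → 39 → 45 → 48 → 52 → 57 → 63 → 70 → 74 → 79 → 85 → 92 → 100

Answer: 100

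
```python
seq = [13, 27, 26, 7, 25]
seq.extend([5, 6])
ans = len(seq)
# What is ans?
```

Trace:
`seq = [13, 27, 26, 7, 25]` → seq = [13, 27, 26, 7, 25]
`seq.extend([5, 6])` → seq = [13, 27, 26, 7, 25, 5, 6]
`ans = len(seq)` → ans = 7
So ans = 7

Answer: 7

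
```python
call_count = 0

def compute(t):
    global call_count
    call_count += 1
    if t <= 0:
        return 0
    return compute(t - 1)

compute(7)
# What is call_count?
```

Linear recursion stepping by 1: 8 calls from t=7 down to ≤0.

Answer: 8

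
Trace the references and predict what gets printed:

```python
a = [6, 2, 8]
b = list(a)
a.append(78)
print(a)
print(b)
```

Key concept: list() constructor creates copy.
Step by step:
`a = [6, 2, 8]` → a = [6, 2, 8]
`b = list(a)` → b = [6, 2, 8]
`a.append(78)` → a = [6, 2, 8, 78]
`print(a)` → prints [6, 2, 8, 78]
`print(b)` → prints [6, 2, 8]

Answer:
[6, 2, 8, 78]
[6, 2, 8]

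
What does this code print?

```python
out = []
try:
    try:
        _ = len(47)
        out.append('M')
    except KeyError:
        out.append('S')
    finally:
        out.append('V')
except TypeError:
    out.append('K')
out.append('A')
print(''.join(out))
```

Execution trace: 'V' (finally) → 'K' (outer except TypeError) → 'A' (after the try/except). Output: VKA

Answer: VKA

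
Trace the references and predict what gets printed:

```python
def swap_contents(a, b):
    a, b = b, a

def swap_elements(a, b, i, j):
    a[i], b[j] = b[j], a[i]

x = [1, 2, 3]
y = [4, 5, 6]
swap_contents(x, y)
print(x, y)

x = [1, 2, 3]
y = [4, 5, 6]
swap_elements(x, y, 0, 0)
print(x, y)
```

Key concept: parameter rebinding vs mutation.
Step by step:
`x = [1, 2, 3]` → x = [1, 2, 3]
`y = [4, 5, 6]` → y = [4, 5, 6]
`swap_contents(x, y)` → no visible change to tracked variables
`print(x, y)` → prints [1, 2, 3] [4, 5, 6]
`x = [1, 2, 3]` → x = [1, 2, 3]
`y = [4, 5, 6]` → y = [4, 5, 6]
`swap_elements(x, y, 0, 0)` → x = [4, 2, 3]; y = [1, 5, 6]
`print(x, y)` → prints [4, 2, 3] [1, 5, 6]

Answer:
[1, 2, 3] [4, 5, 6]
[4, 2, 3] [1, 5, 6]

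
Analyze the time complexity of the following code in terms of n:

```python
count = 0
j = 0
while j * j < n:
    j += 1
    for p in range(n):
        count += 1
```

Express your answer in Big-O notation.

Each loop level contributes: √n × n. Multiplying the contributions gives O(n√n).

Answer: O(n√n)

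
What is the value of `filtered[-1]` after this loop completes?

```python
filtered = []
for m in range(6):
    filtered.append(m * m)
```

Last element of squares 0 to 5
`filtered` takes the values: [] → [0] → [0, 1] → [0, 1, 4] → [0, 1, 4, 9] → [0, 1, 4, 9, 16] → [0, 1, 4, 9, 16, 25]
So `filtered[-1]` = 25

Answer: 25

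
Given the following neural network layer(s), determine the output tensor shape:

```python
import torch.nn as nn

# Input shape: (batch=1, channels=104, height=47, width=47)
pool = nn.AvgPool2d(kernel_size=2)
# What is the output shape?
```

Input: (1, 104, 47, 47) -> Output: (1, 104, 23, 23)

Answer: (1, 104, 23, 23)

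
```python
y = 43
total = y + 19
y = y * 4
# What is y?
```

Trace:
`y = 43` → y = 43
`total = y + 19` → total = 62
`y = y * 4` → y = 172
So y = 172

Answer: 172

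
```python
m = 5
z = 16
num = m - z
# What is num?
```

Trace:
`m = 5` → m = 5
`z = 16` → z = 16
`num = m - z` → num = -11
So num = -11

Answer: -11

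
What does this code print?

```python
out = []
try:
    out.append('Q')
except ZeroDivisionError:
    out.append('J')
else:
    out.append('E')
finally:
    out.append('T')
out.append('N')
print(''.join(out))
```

Execution trace: 'Q' (try body, no exception) → 'E' (else) → 'T' (finally) → 'N' (after the try/except). Output: QETN

Answer: QETN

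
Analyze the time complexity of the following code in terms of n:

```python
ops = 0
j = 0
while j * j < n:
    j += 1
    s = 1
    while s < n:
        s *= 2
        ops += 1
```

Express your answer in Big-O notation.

Each loop level contributes: √n × log n. Multiplying the contributions gives O(√n log n).

Answer: O(√n log n)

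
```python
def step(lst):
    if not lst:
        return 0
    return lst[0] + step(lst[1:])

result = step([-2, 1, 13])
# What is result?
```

(-2) + 1 + 13 + 0 = 12

Answer: 12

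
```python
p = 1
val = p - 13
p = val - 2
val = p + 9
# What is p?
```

Trace:
`p = 1` → p = 1
`val = p - 13` → val = -12
`p = val - 2` → p = -14
`val = p + 9` → val = -5
So p = -14

Answer: -14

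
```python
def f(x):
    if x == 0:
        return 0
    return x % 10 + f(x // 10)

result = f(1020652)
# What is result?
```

Sum of digits of 1020652: 2 + 5 + 6 + 0 + 2 + 0 + 1 = 16

Answer: 16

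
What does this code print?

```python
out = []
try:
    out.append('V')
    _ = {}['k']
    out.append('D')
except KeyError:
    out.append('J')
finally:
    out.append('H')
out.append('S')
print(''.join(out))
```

Execution trace: 'V' (try body) → 'J' (except KeyError) → 'H' (finally) → 'S' (after the try/except). Output: VJHS

Answer: VJHS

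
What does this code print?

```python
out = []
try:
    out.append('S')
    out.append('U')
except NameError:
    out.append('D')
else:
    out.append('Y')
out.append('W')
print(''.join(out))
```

Execution trace: 'S' (try body) → 'U' (try body, no exception) → 'Y' (else) → 'W' (after the try/except). Output: SUYW

Answer: SUYW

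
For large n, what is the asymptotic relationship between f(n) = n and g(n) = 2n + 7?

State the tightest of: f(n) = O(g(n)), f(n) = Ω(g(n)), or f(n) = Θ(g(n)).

n vs 2n + 7: f(n) = Θ(g(n)) — they are asymptotically equivalent (constant factors don't affect Θ).

Answer: f(n) = Θ(g(n)) — they are asymptotically equivalent (constant factors don't affect Θ).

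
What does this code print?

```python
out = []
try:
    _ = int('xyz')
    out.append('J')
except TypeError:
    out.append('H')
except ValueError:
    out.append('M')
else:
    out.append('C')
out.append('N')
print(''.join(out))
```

Execution trace: 'M' (except ValueError) → 'N' (after the try/except). Output: MN

Answer: MN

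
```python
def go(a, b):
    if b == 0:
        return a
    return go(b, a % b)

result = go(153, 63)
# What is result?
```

go(153, 63) -> go(63, 27) -> go(27, 9) -> go(9, 0) -> 9

Answer: 9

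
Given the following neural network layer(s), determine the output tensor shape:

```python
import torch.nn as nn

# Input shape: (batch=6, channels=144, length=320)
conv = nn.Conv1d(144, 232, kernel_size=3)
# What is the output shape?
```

Input: (6, 144, 320) -> Output: (6, 232, 318)

Answer: (6, 232, 318)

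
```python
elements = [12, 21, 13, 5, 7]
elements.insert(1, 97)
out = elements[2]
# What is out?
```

Trace:
`elements = [12, 21, 13, 5, 7]` → elements = [12, 21, 13, 5, 7]
`elements.insert(1, 97)` → elements = [12, 97, 21, 13, 5, 7]
`out = elements[2]` → out = 21
So out = 21

Answer: 21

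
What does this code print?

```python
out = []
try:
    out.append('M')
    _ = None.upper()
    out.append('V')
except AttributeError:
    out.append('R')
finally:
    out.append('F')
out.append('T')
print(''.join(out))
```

Execution trace: 'M' (try body) → 'R' (except AttributeError) → 'F' (finally) → 'T' (after the try/except). Output: MRFT

Answer: MRFT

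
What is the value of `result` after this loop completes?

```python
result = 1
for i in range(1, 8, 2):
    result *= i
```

Product of 1, 3, 5, ... up to 7
`result` takes the values: 1 → 3 → 15 → 105

Answer: 105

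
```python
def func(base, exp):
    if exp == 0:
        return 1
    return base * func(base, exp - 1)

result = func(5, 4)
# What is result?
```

func(5, 4) = 5 * 5 * 5 * 5 = 625

Answer: 625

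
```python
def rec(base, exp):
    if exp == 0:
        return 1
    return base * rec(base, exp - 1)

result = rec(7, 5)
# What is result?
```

rec(7, 5) = 7 * 7 * 7 * 7 * 7 = 16807

Answer: 16807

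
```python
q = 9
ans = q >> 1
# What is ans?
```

Trace:
`q = 9` → q = 9
`ans = q >> 1` → ans = 4
So ans = 4

Answer: 4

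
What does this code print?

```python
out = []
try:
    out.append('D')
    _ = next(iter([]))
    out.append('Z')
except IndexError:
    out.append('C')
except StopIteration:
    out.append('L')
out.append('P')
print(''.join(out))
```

Execution trace: 'D' (try body) → 'L' (except StopIteration) → 'P' (after the try/except). Output: DLP

Answer: DLP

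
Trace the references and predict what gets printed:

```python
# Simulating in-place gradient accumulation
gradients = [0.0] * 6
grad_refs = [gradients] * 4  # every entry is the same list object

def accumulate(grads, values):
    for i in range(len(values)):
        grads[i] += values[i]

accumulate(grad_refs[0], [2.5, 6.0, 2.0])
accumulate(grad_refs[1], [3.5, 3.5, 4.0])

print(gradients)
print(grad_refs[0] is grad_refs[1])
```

Key concept: gradient accumulation aliasing.
Step by step:
`gradients = [0.0] * 6` → gradients = [0.0, 0.0, 0.0, 0.0, 0.0, 0.0]
`grad_refs = [gradients] * 4` → grad_refs = [[0.0, 0.0, 0.0, 0.0, 0.0, 0.0], [0.0, 0.0, 0.0, 0.0, 0.0, 0.0], [0.0, 0.0, 0.0, 0.0, 0.0, 0.0], [0.0, 0.0, 0.0, 0.0, 0.0, 0.0]]
`accumulate(grad_refs[0], [2.5, 6.0, 2.0])` → gradients = [2.5, 6.0, 2.0, 0.0, 0.0, 0.0]; grad_refs = [[2.5, 6.0, 2.0, 0.0, 0.0, 0.0], [2.5, 6.0, 2.0, 0.0, 0.0, 0.0], [2.5, 6.0, 2.0, 0.0, 0.0, 0.0], [2.5, 6.0, 2.0, 0.0, 0.0, 0.0]]
`accumulate(grad_refs[1], [3.5, 3.5, 4.0])` → gradients = [6.0, 9.5, 6.0, 0.0, 0.0, 0.0]; grad_refs = [[6.0, 9.5, 6.0, 0.0, 0.0, 0.0], [6.0, 9.5, 6.0, 0.0, 0.0, 0.0], [6.0, 9.5, 6.0, 0.0, 0.0, 0.0], [6.0, 9.5, 6.0, 0.0, 0.0, 0.0]]
`print(gradients)` → prints [6.0, 9.5, 6.0, 0.0, 0.0, 0.0]
`print(grad_refs[0] is grad_refs[1])` → prints True

Answer:
[6.0, 9.5, 6.0, 0.0, 0.0, 0.0]
True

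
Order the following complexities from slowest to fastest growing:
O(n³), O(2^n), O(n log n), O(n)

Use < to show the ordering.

Ordered by growth rate: O(n) < O(n log n) < O(n³) < O(2^n)

Answer: O(n) < O(n log n) < O(n³) < O(2^n)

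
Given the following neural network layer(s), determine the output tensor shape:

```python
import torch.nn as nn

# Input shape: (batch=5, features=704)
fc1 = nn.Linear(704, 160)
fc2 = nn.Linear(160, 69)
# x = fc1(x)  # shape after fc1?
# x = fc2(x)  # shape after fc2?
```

Input: (5, 704) -> after fc1: (5, 160) -> Output: (5, 69)

Answer: (5, 69)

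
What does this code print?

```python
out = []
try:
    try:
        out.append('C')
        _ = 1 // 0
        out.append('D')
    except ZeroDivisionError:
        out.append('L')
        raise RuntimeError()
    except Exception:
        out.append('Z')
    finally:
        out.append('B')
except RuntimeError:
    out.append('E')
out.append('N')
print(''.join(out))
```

Execution trace: 'C' (inner try body) → 'L' (inner except ZeroDivisionError) → 'B' (inner finally) → 'E' (outer except RuntimeError) → 'N' (after the try/except). Output: CLBEN

Answer: CLBEN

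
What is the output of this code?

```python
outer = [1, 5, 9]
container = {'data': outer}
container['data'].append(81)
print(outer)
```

Key concept: dict holds reference to list.
Step by step:
`outer = [1, 5, 9]` → outer = [1, 5, 9]
`container = {'data': outer}` → container = {'data': [1, 5, 9]}
`container['data'].append(81)` → outer = [1, 5, 9, 81]; container = {'data': [1, 5, 9, 81]}
`print(outer)` → prints [1, 5, 9, 81]

Answer: [1, 5, 9, 81]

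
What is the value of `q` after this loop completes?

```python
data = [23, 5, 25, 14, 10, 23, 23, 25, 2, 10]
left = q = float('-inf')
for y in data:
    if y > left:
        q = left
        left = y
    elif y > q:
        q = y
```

Second largest (with repeats) in [23, 5, 25, 14, 10, 23, 23, 25, 2, 10]
`q` takes the values: -inf → 5 → 23 → 25

Answer: 25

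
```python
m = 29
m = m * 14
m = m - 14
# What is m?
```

Trace:
`m = 29` → m = 29
`m = m * 14` → m = 406
`m = m - 14` → m = 392
So m = 392

Answer: 392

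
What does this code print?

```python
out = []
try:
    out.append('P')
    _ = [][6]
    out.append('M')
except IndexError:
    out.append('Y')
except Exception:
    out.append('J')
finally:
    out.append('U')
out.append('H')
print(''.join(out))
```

Execution trace: 'P' (try body) → 'Y' (except IndexError) → 'U' (finally) → 'H' (after the try/except). Output: PYUH

Answer: PYUH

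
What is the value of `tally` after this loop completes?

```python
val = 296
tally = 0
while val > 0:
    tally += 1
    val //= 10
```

Count digits by repeated division by 10
`tally` takes the values: 0 → 1 → 2 → 3

Answer: 3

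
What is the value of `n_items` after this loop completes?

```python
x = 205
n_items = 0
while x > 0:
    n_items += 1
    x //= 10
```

Count digits by repeated division by 10
`n_items` takes the values: 0 → 1 → 2 → 3

Answer: 3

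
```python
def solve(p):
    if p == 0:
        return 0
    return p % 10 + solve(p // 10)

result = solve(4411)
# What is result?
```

Sum of digits of 4411: 1 + 1 + 4 + 4 = 10

Answer: 10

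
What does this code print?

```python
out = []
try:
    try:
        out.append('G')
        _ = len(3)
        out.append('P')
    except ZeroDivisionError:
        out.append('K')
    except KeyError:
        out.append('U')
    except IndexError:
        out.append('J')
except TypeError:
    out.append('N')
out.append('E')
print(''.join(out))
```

Execution trace: 'G' (try body) → 'N' (outer except TypeError) → 'E' (after the try/except). Output: GNE

Answer: GNE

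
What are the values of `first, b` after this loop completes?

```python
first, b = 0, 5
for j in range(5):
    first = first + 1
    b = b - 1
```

first goes 0→5, b goes 5→0
`first, b` takes the values: (0, 5) → (1, 5) → (1, 4) → (2, 4) → (2, 3) → (3, 3) → (3, 2) → (4, 2) → (4, 1) → (5, 1) → (5, 0)

Answer: 5, 0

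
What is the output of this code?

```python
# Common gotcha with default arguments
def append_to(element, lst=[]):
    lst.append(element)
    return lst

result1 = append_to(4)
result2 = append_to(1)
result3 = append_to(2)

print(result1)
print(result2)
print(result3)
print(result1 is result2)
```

Key concept: mutable default argument gotcha.
Step by step:
`result1 = append_to(4)` → result1 = [4]
`result2 = append_to(1)` → result1 = [4, 1] (same object as result2); result2 = [4, 1] (same object as result1)
`result3 = append_to(2)` → result1 = [4, 1, 2] (same object as result2, result3); result2 = [4, 1, 2] (same object as result1, result3); result3 = [4, 1, 2] (same object as result1, result2)
`print(result1)` → prints [4, 1, 2]
`print(result2)` → prints [4, 1, 2]
`print(result3)` → prints [4, 1, 2]
`print(result1 is result2)` → prints True

Answer:
[4, 1, 2]
[4, 1, 2]
[4, 1, 2]
True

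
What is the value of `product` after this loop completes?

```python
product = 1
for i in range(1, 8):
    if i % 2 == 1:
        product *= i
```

Product of odd numbers 1 to 7
`product` takes the values: 1 → 3 → 15 → 105

Answer: 105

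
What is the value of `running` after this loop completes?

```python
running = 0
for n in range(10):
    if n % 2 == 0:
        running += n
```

Sum of even numbers 0 to 9
`running` takes the values: 0 → 2 → 6 → 12 → 20

Answer: 20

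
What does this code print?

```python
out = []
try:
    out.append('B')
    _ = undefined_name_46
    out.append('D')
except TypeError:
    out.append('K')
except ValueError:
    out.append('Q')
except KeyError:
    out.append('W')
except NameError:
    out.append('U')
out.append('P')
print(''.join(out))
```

Execution trace: 'B' (try body) → 'U' (except NameError) → 'P' (after the try/except). Output: BUP

Answer: BUP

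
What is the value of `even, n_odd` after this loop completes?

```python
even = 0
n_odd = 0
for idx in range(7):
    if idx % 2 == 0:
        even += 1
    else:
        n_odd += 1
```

Count evens and odds in range(7)
`even, n_odd` takes the values: (0, 0) → (1, 0) → (1, 1) → (2, 1) → (2, 2) → (3, 2) → (3, 3) → (4, 3)

Answer: 4, 3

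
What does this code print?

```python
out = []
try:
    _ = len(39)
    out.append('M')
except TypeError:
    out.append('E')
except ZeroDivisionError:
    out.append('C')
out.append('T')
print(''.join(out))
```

Execution trace: 'E' (except TypeError) → 'T' (after the try/except). Output: ET

Answer: ET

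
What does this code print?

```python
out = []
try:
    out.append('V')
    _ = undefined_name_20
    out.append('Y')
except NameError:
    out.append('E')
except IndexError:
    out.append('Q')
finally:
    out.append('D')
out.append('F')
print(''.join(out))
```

Execution trace: 'V' (try body) → 'E' (except NameError) → 'D' (finally) → 'F' (after the try/except). Output: VEDF

Answer: VEDF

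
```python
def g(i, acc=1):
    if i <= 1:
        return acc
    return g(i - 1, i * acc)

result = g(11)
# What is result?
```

Accumulator trace (n, acc): (11, 1) -> (10, 11) -> (9, 110) -> (8, 990) -> (7, 7920) -> (6, 55440) -> (5, 332640) -> (4, 1663200) -> (3, 6652800) -> (2, 19958400) -> (1, 39916800) -> return 39916800

Answer: 39916800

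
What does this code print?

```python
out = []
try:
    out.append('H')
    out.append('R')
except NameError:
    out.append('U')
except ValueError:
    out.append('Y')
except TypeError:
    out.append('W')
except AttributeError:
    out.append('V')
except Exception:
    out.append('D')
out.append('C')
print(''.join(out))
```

Execution trace: 'H' (try body) → 'R' (try body, no exception) → 'C' (after the try/except). Output: HRC

Answer: HRC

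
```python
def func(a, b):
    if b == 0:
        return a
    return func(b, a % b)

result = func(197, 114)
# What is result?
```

func(197, 114) -> func(114, 83) -> func(83, 31) -> func(31, 21) -> func(21, 10) -> func(10, 1) -> func(1, 0) -> 1

Answer: 1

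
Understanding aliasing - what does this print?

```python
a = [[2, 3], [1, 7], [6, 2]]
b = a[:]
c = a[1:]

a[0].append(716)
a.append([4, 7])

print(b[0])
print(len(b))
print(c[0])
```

Key concept: slice with nested mutation.
Step by step:
`a = [[2, 3], [1, 7], [6, 2]]` → a = [[2, 3], [1, 7], [6, 2]]
`b = a[:]` → b = [[2, 3], [1, 7], [6, 2]]
`c = a[1:]` → c = [[1, 7], [6, 2]]
`a[0].append(716)` → a = [[2, 3, 716], [1, 7], [6, 2]]; b = [[2, 3, 716], [1, 7], [6, 2]]
`a.append([4, 7])` → a = [[2, 3, 716], [1, 7], [6, 2], [4, 7]]
`print(b[0])` → prints [2, 3, 716]
`print(len(b))` → prints 3
`print(c[0])` → prints [1, 7]

Answer:
[2, 3, 716]
3
[1, 7]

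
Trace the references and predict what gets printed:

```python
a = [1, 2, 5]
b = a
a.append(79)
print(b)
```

Key concept: basic list aliasing.
Step by step:
`a = [1, 2, 5]` → a = [1, 2, 5]
`b = a` → b = [1, 2, 5] (same object as a)
`a.append(79)` → a = [1, 2, 5, 79] (same object as b); b = [1, 2, 5, 79] (same object as a)
`print(b)` → prints [1, 2, 5, 79]

Answer: [1, 2, 5, 79]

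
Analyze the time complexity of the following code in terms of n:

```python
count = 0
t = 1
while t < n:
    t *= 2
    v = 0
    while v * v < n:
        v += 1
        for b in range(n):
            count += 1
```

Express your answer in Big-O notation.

Each loop level contributes: log n × √n × n. Multiplying the contributions gives O(n√n log n).

Answer: O(n√n log n)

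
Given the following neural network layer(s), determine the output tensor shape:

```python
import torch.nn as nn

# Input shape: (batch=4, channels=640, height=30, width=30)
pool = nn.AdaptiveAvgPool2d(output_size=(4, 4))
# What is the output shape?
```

Input: (4, 640, 30, 30) -> Output: (4, 640, 4, 4)

Answer: (4, 640, 4, 4)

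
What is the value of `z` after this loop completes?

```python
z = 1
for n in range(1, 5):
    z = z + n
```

Start at 1, add 1 through 4
`z` takes the values: 1 → 2 → 4 → 7 → 11

Answer: 11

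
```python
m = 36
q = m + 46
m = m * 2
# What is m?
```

Trace:
`m = 36` → m = 36
`q = m + 46` → q = 82
`m = m * 2` → m = 72
So m = 72

Answer: 72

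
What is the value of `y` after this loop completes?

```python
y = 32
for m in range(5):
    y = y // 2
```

Halve 5 times: 32 // 2^5 = 1
`y` takes the values: 32 → 16 → 8 → 4 → 2 → 1

Answer: 1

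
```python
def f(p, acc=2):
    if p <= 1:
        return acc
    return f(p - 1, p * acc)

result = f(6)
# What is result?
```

Accumulator trace (n, acc): (6, 2) -> (5, 12) -> (4, 60) -> (3, 240) -> (2, 720) -> (1, 1440) -> return 1440

Answer: 1440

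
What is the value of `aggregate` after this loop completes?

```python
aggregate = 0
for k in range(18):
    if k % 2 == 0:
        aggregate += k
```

Sum of even numbers 0 to 17
`aggregate` takes the values: 0 → 2 → 6 → 12 → 20 → 30 → 42 → 56 → 72

Answer: 72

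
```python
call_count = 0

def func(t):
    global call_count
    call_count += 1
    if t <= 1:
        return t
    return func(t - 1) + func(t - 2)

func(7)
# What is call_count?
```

Calls(t) = 1 + Calls(t-1) + Calls(t-2); Calls(0)=Calls(1)=1. For t=7 this gives 41.

Answer: 41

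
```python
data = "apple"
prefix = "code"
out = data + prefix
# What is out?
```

Trace:
`data = "apple"` → data = 'apple'
`prefix = "code"` → prefix = 'code'
`out = data + prefix` → out = 'applecode'
So out = 'applecode'

Answer: 'applecode'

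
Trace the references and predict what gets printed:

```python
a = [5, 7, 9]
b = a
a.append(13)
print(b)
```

Key concept: basic list aliasing.
Step by step:
`a = [5, 7, 9]` → a = [5, 7, 9]
`b = a` → b = [5, 7, 9] (same object as a)
`a.append(13)` → a = [5, 7, 9, 13] (same object as b); b = [5, 7, 9, 13] (same object as a)
`print(b)` → prints [5, 7, 9, 13]

Answer: [5, 7, 9, 13]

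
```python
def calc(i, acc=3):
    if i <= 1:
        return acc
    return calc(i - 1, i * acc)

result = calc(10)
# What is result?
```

Accumulator trace (n, acc): (10, 3) -> (9, 30) -> (8, 270) -> (7, 2160) -> (6, 15120) -> (5, 90720) -> (4, 453600) -> (3, 1814400) -> (2, 5443200) -> (1, 10886400) -> return 10886400

Answer: 10886400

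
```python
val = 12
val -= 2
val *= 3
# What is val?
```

Trace:
`val = 12` → val = 12
`val -= 2` → val = 10
`val *= 3` → val = 30
So val = 30

Answer: 30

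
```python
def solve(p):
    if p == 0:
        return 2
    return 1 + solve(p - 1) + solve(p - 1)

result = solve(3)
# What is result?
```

solve(p) = 1 + 2·solve(p-1), solve(0)=2. Closed form: (2+1)·2^3 - 1 = 23.

Answer: 23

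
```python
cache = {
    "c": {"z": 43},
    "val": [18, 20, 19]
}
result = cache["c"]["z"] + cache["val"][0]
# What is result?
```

Trace:
`cache = { ...` → cache = {'c': {'z': 43}, 'val': [18, 20, 19]}
`result = cache["c"]["z"] + cache["val"][0]` → result = 61
So result = 61

Answer: 61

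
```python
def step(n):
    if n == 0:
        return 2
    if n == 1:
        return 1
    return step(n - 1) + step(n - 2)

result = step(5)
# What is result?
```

Build up from base cases: step(0)=2, step(1)=1, step(2)=3, step(3)=4, step(4)=7, step(5)=11

Answer: 11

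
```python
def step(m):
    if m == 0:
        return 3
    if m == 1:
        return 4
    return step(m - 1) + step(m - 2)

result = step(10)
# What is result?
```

Build up from base cases: step(0)=3, step(1)=4, step(2)=7, step(3)=11, step(4)=18, step(5)=29, step(6)=47, ..., step(10)=322

Answer: 322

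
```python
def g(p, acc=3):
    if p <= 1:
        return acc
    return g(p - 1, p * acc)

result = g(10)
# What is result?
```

Accumulator trace (n, acc): (10, 3) -> (9, 30) -> (8, 270) -> (7, 2160) -> (6, 15120) -> (5, 90720) -> (4, 453600) -> (3, 1814400) -> (2, 5443200) -> (1, 10886400) -> return 10886400

Answer: 10886400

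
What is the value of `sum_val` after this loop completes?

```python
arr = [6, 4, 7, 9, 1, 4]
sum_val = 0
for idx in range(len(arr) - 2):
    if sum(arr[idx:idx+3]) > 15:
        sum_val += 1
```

Count windows with sum > 15
`sum_val` takes the values: 0 → 1 → 2 → 3

Answer: 3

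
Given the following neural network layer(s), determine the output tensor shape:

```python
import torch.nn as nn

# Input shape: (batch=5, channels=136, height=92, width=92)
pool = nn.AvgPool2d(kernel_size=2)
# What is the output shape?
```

Input: (5, 136, 92, 92) -> Output: (5, 136, 46, 46)

Answer: (5, 136, 46, 46)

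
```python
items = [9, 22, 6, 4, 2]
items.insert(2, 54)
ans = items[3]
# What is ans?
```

Trace:
`items = [9, 22, 6, 4, 2]` → items = [9, 22, 6, 4, 2]
`items.insert(2, 54)` → items = [9, 22, 54, 6, 4, 2]
`ans = items[3]` → ans = 6
So ans = 6

Answer: 6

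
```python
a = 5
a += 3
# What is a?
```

Trace:
`a = 5` → a = 5
`a += 3` → a = 8
So a = 8

Answer: 8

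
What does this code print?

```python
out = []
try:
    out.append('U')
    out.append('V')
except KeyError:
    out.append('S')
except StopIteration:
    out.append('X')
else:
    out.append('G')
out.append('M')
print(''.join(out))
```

Execution trace: 'U' (try body) → 'V' (try body, no exception) → 'G' (else) → 'M' (after the try/except). Output: UVGM

Answer: UVGM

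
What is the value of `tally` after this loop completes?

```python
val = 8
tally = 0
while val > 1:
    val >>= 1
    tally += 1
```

Count right shifts until 1
`tally` takes the values: 0 → 1 → 2 → 3

Answer: 3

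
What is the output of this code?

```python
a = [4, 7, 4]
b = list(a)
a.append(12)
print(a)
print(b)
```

Key concept: list() constructor creates copy.
Step by step:
`a = [4, 7, 4]` → a = [4, 7, 4]
`b = list(a)` → b = [4, 7, 4]
`a.append(12)` → a = [4, 7, 4, 12]
`print(a)` → prints [4, 7, 4, 12]
`print(b)` → prints [4, 7, 4]

Answer:
[4, 7, 4, 12]
[4, 7, 4]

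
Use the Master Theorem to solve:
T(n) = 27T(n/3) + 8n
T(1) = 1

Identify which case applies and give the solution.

a=27, b=3, f(n)=8n. log_3(27) = 3. Since c=1 < 3, Case 1 applies: T(n) = Θ(n^log_b(a)) = O(n^3).

Answer: O(n^3) - Case 1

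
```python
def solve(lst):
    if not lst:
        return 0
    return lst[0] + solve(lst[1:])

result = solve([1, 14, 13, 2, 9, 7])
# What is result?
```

1 + 14 + 13 + 2 + 9 + 7 + 0 = 46

Answer: 46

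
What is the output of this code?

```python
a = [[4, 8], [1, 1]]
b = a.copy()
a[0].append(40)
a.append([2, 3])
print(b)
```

Key concept: shallow copy with nested lists.
Step by step:
`a = [[4, 8], [1, 1]]` → a = [[4, 8], [1, 1]]
`b = a.copy()` → b = [[4, 8], [1, 1]]
`a[0].append(40)` → a = [[4, 8, 40], [1, 1]]; b = [[4, 8, 40], [1, 1]]
`a.append([2, 3])` → a = [[4, 8, 40], [1, 1], [2, 3]]
`print(b)` → prints [[4, 8, 40], [1, 1]]

Answer: [[4, 8, 40], [1, 1]]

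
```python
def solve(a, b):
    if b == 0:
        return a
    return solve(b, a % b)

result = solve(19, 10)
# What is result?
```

solve(19, 10) -> solve(10, 9) -> solve(9, 1) -> solve(1, 0) -> 1

Answer: 1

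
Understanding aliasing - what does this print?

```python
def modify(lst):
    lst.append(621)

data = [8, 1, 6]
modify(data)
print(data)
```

Key concept: function modifies passed list.
Step by step:
`data = [8, 1, 6]` → data = [8, 1, 6]
`modify(data)` → data = [8, 1, 6, 621]
`print(data)` → prints [8, 1, 6, 621]

Answer: [8, 1, 6, 621]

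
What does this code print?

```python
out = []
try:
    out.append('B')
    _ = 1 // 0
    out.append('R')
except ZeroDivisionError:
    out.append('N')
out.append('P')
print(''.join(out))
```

Execution trace: 'B' (try body) → 'N' (except ZeroDivisionError) → 'P' (after the try/except). Output: BNP

Answer: BNP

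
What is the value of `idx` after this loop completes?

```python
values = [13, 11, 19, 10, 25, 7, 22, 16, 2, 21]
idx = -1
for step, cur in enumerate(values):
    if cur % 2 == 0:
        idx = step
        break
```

First even number index in [13, 11, 19, 10, 25, 7, 22, 16, 2, 21]
`idx` takes the values: -1 → 3

Answer: 3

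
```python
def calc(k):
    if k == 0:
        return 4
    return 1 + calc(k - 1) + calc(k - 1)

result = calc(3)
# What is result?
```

calc(k) = 1 + 2·calc(k-1), calc(0)=4. Closed form: (4+1)·2^3 - 1 = 39.

Answer: 39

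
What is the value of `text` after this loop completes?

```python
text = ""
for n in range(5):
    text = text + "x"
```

Repeat 'x' 5 times
`text` takes the values: "" → "x" → "xx" → "xxx" → "xxxx" → "xxxxx"

Answer: "xxxxx"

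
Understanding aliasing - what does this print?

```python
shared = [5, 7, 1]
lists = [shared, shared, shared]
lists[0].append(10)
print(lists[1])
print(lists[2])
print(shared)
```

Key concept: list of same reference.
Step by step:
`shared = [5, 7, 1]` → shared = [5, 7, 1]
`lists = [shared, shared, shared]` → lists = [[5, 7, 1], [5, 7, 1], [5, 7, 1]]
`lists[0].append(10)` → shared = [5, 7, 1, 10]; lists = [[5, 7, 1, 10], [5, 7, 1, 10], [5, 7, 1, 10]]
`print(lists[1])` → prints [5, 7, 1, 10]
`print(lists[2])` → prints [5, 7, 1, 10]
`print(shared)` → prints [5, 7, 1, 10]

Answer:
[5, 7, 1, 10]
[5, 7, 1, 10]
[5, 7, 1, 10]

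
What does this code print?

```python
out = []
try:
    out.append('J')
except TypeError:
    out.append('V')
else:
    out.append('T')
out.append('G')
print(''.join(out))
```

Execution trace: 'J' (try body, no exception) → 'T' (else) → 'G' (after the try/except). Output: JTG

Answer: JTG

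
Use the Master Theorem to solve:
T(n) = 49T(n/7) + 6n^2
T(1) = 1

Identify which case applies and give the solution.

a=49, b=7, f(n)=6n^2. log_7(49) = 2. Since c=2 = 2, Case 2 applies: T(n) = Θ(n^log_b(a) · log n) = O(n^2 log n).

Answer: O(n^2 log n) - Case 2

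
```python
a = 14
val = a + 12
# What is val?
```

Trace:
`a = 14` → a = 14
`val = a + 12` → val = 26
So val = 26

Answer: 26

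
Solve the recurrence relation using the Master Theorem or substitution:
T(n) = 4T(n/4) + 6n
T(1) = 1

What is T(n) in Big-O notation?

By Master Theorem: a=4, b=4, f(n)=6n. Since log_4(4) = 1 and f(n) = Θ(n^1), Case 2 applies. T(n) = O(n log n).

Answer: O(n log n)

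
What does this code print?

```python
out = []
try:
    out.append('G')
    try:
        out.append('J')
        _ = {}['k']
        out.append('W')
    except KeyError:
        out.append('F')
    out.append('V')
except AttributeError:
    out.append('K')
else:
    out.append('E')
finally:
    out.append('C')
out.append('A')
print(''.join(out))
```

Execution trace: 'G' (try body) → 'J' (inner try body) → 'F' (inner except KeyError) → 'V' (try body, no exception) → 'E' (else) → 'C' (finally) → 'A' (after the try/except). Output: GJFVECA

Answer: GJFVECA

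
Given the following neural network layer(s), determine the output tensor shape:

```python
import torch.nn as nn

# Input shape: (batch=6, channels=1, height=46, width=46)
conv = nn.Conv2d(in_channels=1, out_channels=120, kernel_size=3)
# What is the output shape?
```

Input: (6, 1, 46, 46) -> Output: (6, 120, 44, 44)

Answer: (6, 120, 44, 44)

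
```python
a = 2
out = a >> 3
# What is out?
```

Trace:
`a = 2` → a = 2
`out = a >> 3` → out = 0
So out = 0

Answer: 0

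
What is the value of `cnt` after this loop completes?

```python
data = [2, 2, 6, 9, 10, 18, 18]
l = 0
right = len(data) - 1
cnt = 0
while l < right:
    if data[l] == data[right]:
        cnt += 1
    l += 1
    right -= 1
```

Count matching pairs from ends
`cnt` takes the values: 0

Answer: 0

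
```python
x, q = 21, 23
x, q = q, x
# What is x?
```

Trace:
`x, q = 21, 23` → x = 21; q = 23
`x, q = q, x` → x = 23; q = 21
So x = 23

Answer: 23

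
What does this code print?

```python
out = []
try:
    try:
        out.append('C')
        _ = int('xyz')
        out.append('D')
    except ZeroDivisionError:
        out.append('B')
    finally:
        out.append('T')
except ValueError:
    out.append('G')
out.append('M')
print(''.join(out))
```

Execution trace: 'C' (try body) → 'T' (finally) → 'G' (outer except ValueError) → 'M' (after the try/except). Output: CTGM

Answer: CTGM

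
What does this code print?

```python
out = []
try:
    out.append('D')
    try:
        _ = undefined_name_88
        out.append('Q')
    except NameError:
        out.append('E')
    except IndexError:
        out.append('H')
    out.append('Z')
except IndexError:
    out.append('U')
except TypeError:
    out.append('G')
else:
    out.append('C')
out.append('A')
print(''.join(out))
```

Execution trace: 'D' (try body) → 'E' (inner except NameError) → 'Z' (try body, no exception) → 'C' (else) → 'A' (after the try/except). Output: DEZCA

Answer: DEZCA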